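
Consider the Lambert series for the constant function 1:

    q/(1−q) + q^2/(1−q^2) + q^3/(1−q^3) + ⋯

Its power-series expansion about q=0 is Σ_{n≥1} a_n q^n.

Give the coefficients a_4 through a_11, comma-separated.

d|4:{4,2,1}  Σf=1+1+1=3
[q^5] f(5)=1,f(1)=1 ⇒ 2
[q^6] f(6)=1,f(3)=1,f(2)=1,f(1)=1 ⇒ 4
[q^7] f(7)=1,f(1)=1 ⇒ 2
q^8  k|8↦f(k): 8:1 4:1 2:1 1:1  a_8=4
d|9:{9,3,1}  Σf=1+1+1=3
d|10:{10,5,2,1}  Σf=1+1+1+1=4
n=11: 1·11 11·1  f→[1+1]=2

3, 2, 4, 2, 4, 3, 4, 2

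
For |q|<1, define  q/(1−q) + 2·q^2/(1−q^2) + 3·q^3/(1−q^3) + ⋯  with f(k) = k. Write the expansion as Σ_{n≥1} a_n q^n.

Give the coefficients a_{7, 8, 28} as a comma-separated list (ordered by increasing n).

q^7  k|7↦f(k): 1:1 7:7  a_7=8
d|8:{1,2,4,8}  Σf=1+2+4+8=15
[q^28] f(1)=1,f(2)=2,f(4)=4,f(7)=7,f(14)=14,f(28)=28 ⇒ 56

8, 15, 56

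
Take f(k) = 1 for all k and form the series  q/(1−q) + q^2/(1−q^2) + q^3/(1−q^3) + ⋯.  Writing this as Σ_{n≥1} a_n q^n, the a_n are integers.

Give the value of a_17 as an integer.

n=17: 17·1 1·17  f→[1+1]=2

a_17 = 2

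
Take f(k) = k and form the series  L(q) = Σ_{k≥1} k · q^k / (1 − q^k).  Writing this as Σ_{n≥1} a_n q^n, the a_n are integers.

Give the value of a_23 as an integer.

d|23:{23,1}  Σf=23+1=24

a_23 = 24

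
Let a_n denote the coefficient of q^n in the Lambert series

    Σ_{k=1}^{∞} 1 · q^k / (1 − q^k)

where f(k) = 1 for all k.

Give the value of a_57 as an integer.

d|57:{57,19,3,1}  Σf=1+1+1+1=4

a_57 = 4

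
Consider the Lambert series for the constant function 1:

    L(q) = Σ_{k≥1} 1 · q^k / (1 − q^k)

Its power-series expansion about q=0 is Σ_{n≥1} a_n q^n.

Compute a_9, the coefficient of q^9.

[q^9] f(9)=1,f(3)=1,f(1)=1 ⇒ 3

a_9 = 3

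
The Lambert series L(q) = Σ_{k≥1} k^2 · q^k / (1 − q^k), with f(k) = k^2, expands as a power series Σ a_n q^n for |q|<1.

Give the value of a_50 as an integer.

a_50 = 3255

q^50  k|50↦f(k): 1:1 2:4 5:25 10:100 25:625 50:2500  a_50=3255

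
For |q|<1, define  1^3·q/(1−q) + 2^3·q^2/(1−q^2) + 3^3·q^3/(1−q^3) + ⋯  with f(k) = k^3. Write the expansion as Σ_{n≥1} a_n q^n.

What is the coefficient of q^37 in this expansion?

a_37 = 50654

d|37:{37,1}  Σf=50653+1=50654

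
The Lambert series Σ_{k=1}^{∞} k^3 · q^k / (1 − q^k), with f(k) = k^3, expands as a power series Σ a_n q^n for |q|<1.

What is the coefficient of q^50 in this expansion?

d|50:{50,25,10,5,2,1}  Σf=125000+15625+1000+125+8+1=141759

a_50 = 141759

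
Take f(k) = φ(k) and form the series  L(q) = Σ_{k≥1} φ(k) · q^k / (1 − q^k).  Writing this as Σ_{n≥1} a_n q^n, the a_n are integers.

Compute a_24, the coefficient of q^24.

q^24  k|24↦φ(k): 1:1 2:1 3:2 4:2 6:2 8:4 12:4 24:8  a_24=24

a_24 = 24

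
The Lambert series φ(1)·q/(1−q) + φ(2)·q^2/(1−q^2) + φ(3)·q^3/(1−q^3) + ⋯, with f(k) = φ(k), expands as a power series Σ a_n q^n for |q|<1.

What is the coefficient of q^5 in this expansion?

d|5:{5,1}  Σφ=4+1=5

a_5 = 5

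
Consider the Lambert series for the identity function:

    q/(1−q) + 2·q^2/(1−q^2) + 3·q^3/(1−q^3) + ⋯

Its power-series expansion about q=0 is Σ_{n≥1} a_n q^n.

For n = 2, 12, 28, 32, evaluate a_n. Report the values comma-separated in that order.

3, 28, 56, 63

[q^2] f(2)=2,f(1)=1 ⇒ 3
d|12:{1,2,3,4,6,12}  Σf=1+2+3+4+6+12=28
d|28:{28,14,7,4,2,1}  Σf=28+14+7+4+2+1=56
d|32:{1,2,4,8,16,32}  Σf=1+2+4+8+16+32=63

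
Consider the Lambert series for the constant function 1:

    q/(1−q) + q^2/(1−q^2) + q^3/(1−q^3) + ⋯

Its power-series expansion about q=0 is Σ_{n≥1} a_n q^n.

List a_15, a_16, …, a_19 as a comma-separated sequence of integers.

n=15: 1·15 3·5 5·3 15·1  f→[1+1+1+1]=4
d|16:{16,8,4,2,1}  Σf=1+1+1+1+1=5
n=17: 17·1 1·17  f→[1+1]=2
n=18: 18·1 9·2 6·3 3·6 2·9 1·18  f→[1+1+1+1+1+1]=6
q^19  k|19↦f(k): 1:1 19:1  a_19=2

4, 5, 2, 6, 2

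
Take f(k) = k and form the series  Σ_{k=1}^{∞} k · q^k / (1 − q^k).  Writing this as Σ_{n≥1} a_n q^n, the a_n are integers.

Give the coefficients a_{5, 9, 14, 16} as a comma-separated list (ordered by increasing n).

q^5  k|5↦f(k): 5:5 1:1  a_5=6
q^9  k|9↦f(k): 1:1 3:3 9:9  a_9=13
d|14:{14,7,2,1}  Σf=14+7+2+1=24
q^16  k|16↦f(k): 1:1 2:2 4:4 8:8 16:16  a_16=31

6, 13, 24, 31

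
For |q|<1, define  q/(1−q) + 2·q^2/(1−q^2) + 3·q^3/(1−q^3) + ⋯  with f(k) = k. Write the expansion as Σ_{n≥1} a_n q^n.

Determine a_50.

a_50 = 93

n=50: 50·1 25·2 10·5 5·10 2·25 1·50  f→[50+25+10+5+2+1]=93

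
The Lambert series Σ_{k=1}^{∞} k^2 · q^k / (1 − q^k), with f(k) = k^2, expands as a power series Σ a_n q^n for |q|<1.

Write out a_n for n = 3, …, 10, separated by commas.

q^3  k|3↦f(k): 1:1 3:9  a_3=10
q^4  k|4↦f(k): 1:1 2:4 4:16  a_4=21
d|5:{1,5}  Σf=1+25=26
q^6  k|6↦f(k): 1:1 2:4 3:9 6:36  a_6=50
[q^7] f(7)=49,f(1)=1 ⇒ 50
n=8: 1·8 2·4 4·2 8·1  f→[1+4+16+64]=85
n=9: 9·1 3·3 1·9  f→[81+9+1]=91
[q^10] f(1)=1,f(2)=4,f(5)=25,f(10)=100 ⇒ 130

10, 21, 26, 50, 50, 85, 91, 130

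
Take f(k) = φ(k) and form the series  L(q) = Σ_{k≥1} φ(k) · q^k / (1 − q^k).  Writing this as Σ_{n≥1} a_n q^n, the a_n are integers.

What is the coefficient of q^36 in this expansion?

q^36  k|36↦φ(k): 1:1 2:1 3:2 4:2 6:2 9:6 12:4 18:6 36:12  a_36=36

a_36 = 36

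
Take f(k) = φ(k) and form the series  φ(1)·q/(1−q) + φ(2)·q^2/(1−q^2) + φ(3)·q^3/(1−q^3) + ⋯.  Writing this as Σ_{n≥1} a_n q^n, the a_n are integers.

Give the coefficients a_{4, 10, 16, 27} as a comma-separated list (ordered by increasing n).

[q^4] φ(4)=2,φ(2)=1,φ(1)=1 ⇒ 4
d|10:{1,2,5,10}  Σφ=1+1+4+4=10
n=16: 1·16 2·8 4·4 8·2 16·1  φ→[1+1+2+4+8]=16
n=27: 1·27 3·9 9·3 27·1  φ→[1+2+6+18]=27

4, 10, 16, 27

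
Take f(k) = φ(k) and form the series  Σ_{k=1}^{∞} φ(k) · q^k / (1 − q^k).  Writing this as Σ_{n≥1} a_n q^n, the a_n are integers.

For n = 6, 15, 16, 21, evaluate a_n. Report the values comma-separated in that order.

[q^6] φ(6)=2,φ(3)=2,φ(2)=1,φ(1)=1 ⇒ 6
n=15: 15·1 5·3 3·5 1·15  φ→[8+4+2+1]=15
d|16:{16,8,4,2,1}  Σφ=8+4+2+1+1=16
q^21  k|21↦φ(k): 21:12 7:6 3:2 1:1  a_21=21

6, 15, 16, 21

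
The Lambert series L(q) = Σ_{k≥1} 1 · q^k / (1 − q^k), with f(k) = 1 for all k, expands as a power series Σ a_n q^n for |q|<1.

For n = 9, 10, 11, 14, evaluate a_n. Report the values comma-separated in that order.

[q^9] f(1)=1,f(3)=1,f(9)=1 ⇒ 3
[q^10] f(10)=1,f(5)=1,f(2)=1,f(1)=1 ⇒ 4
n=11: 1·11 11·1  f→[1+1]=2
n=14: 14·1 7·2 2·7 1·14  f→[1+1+1+1]=4

3, 4, 2, 4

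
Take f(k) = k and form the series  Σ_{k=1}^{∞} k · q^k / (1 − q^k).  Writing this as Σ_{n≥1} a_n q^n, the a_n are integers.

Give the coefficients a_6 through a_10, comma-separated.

n=6: 6·1 3·2 2·3 1·6  f→[6+3+2+1]=12
n=7: 1·7 7·1  f→[1+7]=8
q^8  k|8↦f(k): 8:8 4:4 2:2 1:1  a_8=15
d|9:{9,3,1}  Σf=9+3+1=13
d|10:{10,5,2,1}  Σf=10+5+2+1=18

12, 8, 15, 13, 18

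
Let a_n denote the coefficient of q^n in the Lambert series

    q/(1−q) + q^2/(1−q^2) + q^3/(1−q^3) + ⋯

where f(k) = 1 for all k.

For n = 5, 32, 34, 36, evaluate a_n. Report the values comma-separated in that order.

2, 6, 4, 9

n=5: 5·1 1·5  f→[1+1]=2
d|32:{32,16,8,4,2,1}  Σf=1+1+1+1+1+1=6
[q^34] f(34)=1,f(17)=1,f(2)=1,f(1)=1 ⇒ 4
q^36  k|36↦f(k): 1:1 2:1 3:1 4:1 6:1 9:1 12:1 18:1 36:1  a_36=9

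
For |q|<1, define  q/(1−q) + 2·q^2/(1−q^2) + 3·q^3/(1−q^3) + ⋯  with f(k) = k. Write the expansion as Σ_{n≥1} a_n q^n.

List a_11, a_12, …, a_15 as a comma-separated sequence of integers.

12, 28, 14, 24, 24

q^11  k|11↦f(k): 11:11 1:1  a_11=12
d|12:{1,2,3,4,6,12}  Σf=1+2+3+4+6+12=28
d|13:{13,1}  Σf=13+1=14
n=14: 1·14 2·7 7·2 14·1  f→[1+2+7+14]=24
[q^15] f(1)=1,f(3)=3,f(5)=5,f(15)=15 ⇒ 24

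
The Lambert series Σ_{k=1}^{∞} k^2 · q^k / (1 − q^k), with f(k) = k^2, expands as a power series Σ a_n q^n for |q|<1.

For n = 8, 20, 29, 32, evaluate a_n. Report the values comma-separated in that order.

85, 546, 842, 1365

q^8  k|8↦f(k): 8:64 4:16 2:4 1:1  a_8=85
[q^20] f(20)=400,f(10)=100,f(5)=25,f(4)=16,f(2)=4,f(1)=1 ⇒ 546
d|29:{1,29}  Σf=1+841=842
n=32: 1·32 2·16 4·8 8·4 16·2 32·1  f→[1+4+16+64+256+1024]=1365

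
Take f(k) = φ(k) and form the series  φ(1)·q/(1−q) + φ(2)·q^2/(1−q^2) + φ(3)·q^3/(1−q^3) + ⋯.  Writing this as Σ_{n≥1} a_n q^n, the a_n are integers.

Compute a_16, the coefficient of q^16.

d|16:{1,2,4,8,16}  Σφ=1+1+2+4+8=16

a_16 = 16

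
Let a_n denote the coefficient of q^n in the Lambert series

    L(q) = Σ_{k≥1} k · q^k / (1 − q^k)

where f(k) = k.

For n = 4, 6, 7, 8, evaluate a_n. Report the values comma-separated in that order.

q^4  k|4↦f(k): 4:4 2:2 1:1  a_4=7
[q^6] f(6)=6,f(3)=3,f(2)=2,f(1)=1 ⇒ 12
n=7: 7·1 1·7  f→[7+1]=8
n=8: 8·1 4·2 2·4 1·8  f→[8+4+2+1]=15

7, 12, 8, 15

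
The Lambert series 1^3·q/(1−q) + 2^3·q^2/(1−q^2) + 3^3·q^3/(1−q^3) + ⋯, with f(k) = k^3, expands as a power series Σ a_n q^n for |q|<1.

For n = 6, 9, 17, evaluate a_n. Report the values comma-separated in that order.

252, 757, 4914

n=6: 6·1 3·2 2·3 1·6  f→[216+27+8+1]=252
n=9: 9·1 3·3 1·9  f→[729+27+1]=757
q^17  k|17↦f(k): 17:4913 1:1  a_17=4914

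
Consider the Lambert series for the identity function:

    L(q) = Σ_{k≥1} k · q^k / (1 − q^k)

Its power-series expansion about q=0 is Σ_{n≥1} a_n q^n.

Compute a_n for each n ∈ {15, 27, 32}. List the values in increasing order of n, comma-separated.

q^15  k|15↦f(k): 15:15 5:5 3:3 1:1  a_15=24
n=27: 27·1 9·3 3·9 1·27  f→[27+9+3+1]=40
[q^32] f(1)=1,f(2)=2,f(4)=4,f(8)=8,f(16)=16,f(32)=32 ⇒ 63

24, 40, 63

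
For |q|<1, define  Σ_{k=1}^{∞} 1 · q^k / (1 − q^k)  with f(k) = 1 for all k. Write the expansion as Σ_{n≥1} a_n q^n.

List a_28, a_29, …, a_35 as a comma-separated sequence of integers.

6, 2, 8, 2, 6, 4, 4, 4

[q^28] f(28)=1,f(14)=1,f(7)=1,f(4)=1,f(2)=1,f(1)=1 ⇒ 6
[q^29] f(1)=1,f(29)=1 ⇒ 2
q^30  k|30↦f(k): 30:1 15:1 10:1 6:1 5:1 3:1 2:1 1:1  a_30=8
d|31:{1,31}  Σf=1+1=2
q^32  k|32↦f(k): 32:1 16:1 8:1 4:1 2:1 1:1  a_32=6
d|33:{1,3,11,33}  Σf=1+1+1+1=4
d|34:{1,2,17,34}  Σf=1+1+1+1=4
d|35:{35,7,5,1}  Σf=1+1+1+1=4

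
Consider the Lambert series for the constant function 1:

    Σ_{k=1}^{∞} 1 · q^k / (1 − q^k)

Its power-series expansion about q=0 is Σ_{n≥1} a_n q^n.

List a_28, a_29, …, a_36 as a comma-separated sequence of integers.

q^28  k|28↦f(k): 1:1 2:1 4:1 7:1 14:1 28:1  a_28=6
n=29: 29·1 1·29  f→[1+1]=2
d|30:{1,2,3,5,6,10,15,30}  Σf=1+1+1+1+1+1+1+1=8
[q^31] f(31)=1,f(1)=1 ⇒ 2
n=32: 1·32 2·16 4·8 8·4 16·2 32·1  f→[1+1+1+1+1+1]=6
d|33:{33,11,3,1}  Σf=1+1+1+1=4
d|34:{34,17,2,1}  Σf=1+1+1+1=4
[q^35] f(1)=1,f(5)=1,f(7)=1,f(35)=1 ⇒ 4
n=36: 1·36 2·18 3·12 4·9 6·6 9·4 12·3 18·2 36·1  f→[1+1+1+1+1+1+1+1+1]=9

6, 2, 8, 2, 6, 4, 4, 4, 9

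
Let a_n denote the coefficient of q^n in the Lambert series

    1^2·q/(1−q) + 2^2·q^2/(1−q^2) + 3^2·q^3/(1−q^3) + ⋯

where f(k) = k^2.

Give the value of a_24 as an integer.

q^24  k|24↦f(k): 24:576 12:144 8:64 6:36 4:16 3:9 2:4 1:1  a_24=850

a_24 = 850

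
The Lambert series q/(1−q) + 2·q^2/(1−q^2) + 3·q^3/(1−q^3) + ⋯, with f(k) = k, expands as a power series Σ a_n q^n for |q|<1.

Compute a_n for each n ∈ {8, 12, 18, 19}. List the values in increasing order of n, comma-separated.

15, 28, 39, 20

q^8  k|8↦f(k): 1:1 2:2 4:4 8:8  a_8=15
d|12:{12,6,4,3,2,1}  Σf=12+6+4+3+2+1=28
n=18: 1·18 2·9 3·6 6·3 9·2 18·1  f→[1+2+3+6+9+18]=39
[q^19] f(1)=1,f(19)=19 ⇒ 20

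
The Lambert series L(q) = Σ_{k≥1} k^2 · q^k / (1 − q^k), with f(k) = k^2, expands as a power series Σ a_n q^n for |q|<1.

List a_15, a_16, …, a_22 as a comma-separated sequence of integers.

260, 341, 290, 455, 362, 546, 500, 610

q^15  k|15↦f(k): 1:1 3:9 5:25 15:225  a_15=260
n=16: 16·1 8·2 4·4 2·8 1·16  f→[256+64+16+4+1]=341
n=17: 17·1 1·17  f→[289+1]=290
d|18:{18,9,6,3,2,1}  Σf=324+81+36+9+4+1=455
n=19: 1·19 19·1  f→[1+361]=362
n=20: 1·20 2·10 4·5 5·4 10·2 20·1  f→[1+4+16+25+100+400]=546
n=21: 21·1 7·3 3·7 1·21  f→[441+49+9+1]=500
n=22: 1·22 2·11 11·2 22·1  f→[1+4+121+484]=610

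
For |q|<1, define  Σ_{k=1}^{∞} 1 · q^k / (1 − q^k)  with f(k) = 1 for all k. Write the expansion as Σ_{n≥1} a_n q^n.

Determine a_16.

d|16:{16,8,4,2,1}  Σf=1+1+1+1+1=5

a_16 = 5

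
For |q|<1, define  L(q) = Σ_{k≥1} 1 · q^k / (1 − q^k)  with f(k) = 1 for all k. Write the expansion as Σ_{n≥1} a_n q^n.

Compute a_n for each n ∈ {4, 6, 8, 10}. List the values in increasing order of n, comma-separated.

[q^4] f(4)=1,f(2)=1,f(1)=1 ⇒ 3
n=6: 6·1 3·2 2·3 1·6  f→[1+1+1+1]=4
n=8: 8·1 4·2 2·4 1·8  f→[1+1+1+1]=4
d|10:{1,2,5,10}  Σf=1+1+1+1=4

3, 4, 4, 4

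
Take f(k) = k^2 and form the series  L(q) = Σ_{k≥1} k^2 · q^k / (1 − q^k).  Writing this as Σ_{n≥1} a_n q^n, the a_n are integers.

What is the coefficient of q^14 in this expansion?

a_14 = 250

n=14: 1·14 2·7 7·2 14·1  f→[1+4+49+196]=250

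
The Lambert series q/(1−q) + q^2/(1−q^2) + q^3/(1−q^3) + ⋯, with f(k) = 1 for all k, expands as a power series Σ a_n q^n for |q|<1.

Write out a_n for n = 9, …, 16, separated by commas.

3, 4, 2, 6, 2, 4, 4, 5

[q^9] f(1)=1,f(3)=1,f(9)=1 ⇒ 3
n=10: 1·10 2·5 5·2 10·1  f→[1+1+1+1]=4
q^11  k|11↦f(k): 11:1 1:1  a_11=2
n=12: 1·12 2·6 3·4 4·3 6·2 12·1  f→[1+1+1+1+1+1]=6
d|13:{1,13}  Σf=1+1=2
n=14: 1·14 2·7 7·2 14·1  f→[1+1+1+1]=4
n=15: 1·15 3·5 5·3 15·1  f→[1+1+1+1]=4
[q^16] f(16)=1,f(8)=1,f(4)=1,f(2)=1,f(1)=1 ⇒ 5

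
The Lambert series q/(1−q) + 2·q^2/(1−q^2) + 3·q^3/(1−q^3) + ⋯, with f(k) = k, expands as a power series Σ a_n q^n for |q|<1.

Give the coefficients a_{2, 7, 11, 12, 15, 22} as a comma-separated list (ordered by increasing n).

3, 8, 12, 28, 24, 36

d|2:{1,2}  Σf=1+2=3
q^7  k|7↦f(k): 7:7 1:1  a_7=8
q^11  k|11↦f(k): 11:11 1:1  a_11=12
[q^12] f(12)=12,f(6)=6,f(4)=4,f(3)=3,f(2)=2,f(1)=1 ⇒ 28
q^15  k|15↦f(k): 1:1 3:3 5:5 15:15  a_15=24
q^22  k|22↦f(k): 22:22 11:11 2:2 1:1  a_22=36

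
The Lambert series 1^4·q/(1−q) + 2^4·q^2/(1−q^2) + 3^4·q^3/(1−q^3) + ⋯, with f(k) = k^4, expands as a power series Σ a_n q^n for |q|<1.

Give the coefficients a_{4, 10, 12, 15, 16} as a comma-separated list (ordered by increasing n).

273, 10642, 22386, 51332, 69905

d|4:{1,2,4}  Σf=1+16+256=273
q^10  k|10↦f(k): 1:1 2:16 5:625 10:10000  a_10=10642
[q^12] f(1)=1,f(2)=16,f(3)=81,f(4)=256,f(6)=1296,f(12)=20736 ⇒ 22386
[q^15] f(15)=50625,f(5)=625,f(3)=81,f(1)=1 ⇒ 51332
[q^16] f(16)=65536,f(8)=4096,f(4)=256,f(2)=16,f(1)=1 ⇒ 69905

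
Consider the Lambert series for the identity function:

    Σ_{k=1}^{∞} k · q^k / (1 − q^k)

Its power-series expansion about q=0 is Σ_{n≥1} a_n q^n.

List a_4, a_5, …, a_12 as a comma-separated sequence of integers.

7, 6, 12, 8, 15, 13, 18, 12, 28

[q^4] f(1)=1,f(2)=2,f(4)=4 ⇒ 7
d|5:{5,1}  Σf=5+1=6
q^6  k|6↦f(k): 6:6 3:3 2:2 1:1  a_6=12
q^7  k|7↦f(k): 7:7 1:1  a_7=8
n=8: 8·1 4·2 2·4 1·8  f→[8+4+2+1]=15
q^9  k|9↦f(k): 9:9 3:3 1:1  a_9=13
q^10  k|10↦f(k): 10:10 5:5 2:2 1:1  a_10=18
n=11: 11·1 1·11  f→[11+1]=12
[q^12] f(12)=12,f(6)=6,f(4)=4,f(3)=3,f(2)=2,f(1)=1 ⇒ 28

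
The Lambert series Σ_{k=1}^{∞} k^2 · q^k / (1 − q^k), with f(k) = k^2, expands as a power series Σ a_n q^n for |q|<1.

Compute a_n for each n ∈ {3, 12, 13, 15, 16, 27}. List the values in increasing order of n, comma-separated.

10, 210, 170, 260, 341, 820

[q^3] f(1)=1,f(3)=9 ⇒ 10
[q^12] f(12)=144,f(6)=36,f(4)=16,f(3)=9,f(2)=4,f(1)=1 ⇒ 210
n=13: 1·13 13·1  f→[1+169]=170
n=15: 15·1 5·3 3·5 1·15  f→[225+25+9+1]=260
[q^16] f(1)=1,f(2)=4,f(4)=16,f(8)=64,f(16)=256 ⇒ 341
d|27:{1,3,9,27}  Σf=1+9+81+729=820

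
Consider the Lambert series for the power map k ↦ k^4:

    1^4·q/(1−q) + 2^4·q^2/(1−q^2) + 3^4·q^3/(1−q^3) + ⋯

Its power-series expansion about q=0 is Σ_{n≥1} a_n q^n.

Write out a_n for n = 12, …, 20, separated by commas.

22386, 28562, 40834, 51332, 69905, 83522, 112931, 130322, 170898

n=12: 12·1 6·2 4·3 3·4 2·6 1·12  f→[20736+1296+256+81+16+1]=22386
[q^13] f(13)=28561,f(1)=1 ⇒ 28562
q^14  k|14↦f(k): 14:38416 7:2401 2:16 1:1  a_14=40834
[q^15] f(1)=1,f(3)=81,f(5)=625,f(15)=50625 ⇒ 51332
q^16  k|16↦f(k): 16:65536 8:4096 4:256 2:16 1:1  a_16=69905
q^17  k|17↦f(k): 1:1 17:83521  a_17=83522
[q^18] f(1)=1,f(2)=16,f(3)=81,f(6)=1296,f(9)=6561,f(18)=104976 ⇒ 112931
q^19  k|19↦f(k): 1:1 19:130321  a_19=130322
q^20  k|20↦f(k): 1:1 2:16 4:256 5:625 10:10000 20:160000  a_20=170898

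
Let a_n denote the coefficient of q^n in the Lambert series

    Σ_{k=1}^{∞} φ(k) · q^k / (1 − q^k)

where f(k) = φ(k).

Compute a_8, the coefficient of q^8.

q^8  k|8↦φ(k): 8:4 4:2 2:1 1:1  a_8=8

a_8 = 8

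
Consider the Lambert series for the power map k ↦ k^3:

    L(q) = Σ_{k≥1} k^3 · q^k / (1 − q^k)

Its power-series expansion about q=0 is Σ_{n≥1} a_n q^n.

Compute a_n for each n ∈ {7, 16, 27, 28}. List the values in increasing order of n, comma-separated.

344, 4681, 20440, 25112

n=7: 1·7 7·1  f→[1+343]=344
[q^16] f(1)=1,f(2)=8,f(4)=64,f(8)=512,f(16)=4096 ⇒ 4681
[q^27] f(27)=19683,f(9)=729,f(3)=27,f(1)=1 ⇒ 20440
q^28  k|28↦f(k): 1:1 2:8 4:64 7:343 14:2744 28:21952  a_28=25112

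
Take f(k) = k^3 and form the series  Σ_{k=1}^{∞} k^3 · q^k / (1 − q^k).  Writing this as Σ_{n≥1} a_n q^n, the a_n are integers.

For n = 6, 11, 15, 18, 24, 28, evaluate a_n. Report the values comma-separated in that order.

252, 1332, 3528, 6813, 16380, 25112

d|6:{1,2,3,6}  Σf=1+8+27+216=252
q^11  k|11↦f(k): 1:1 11:1331  a_11=1332
q^15  k|15↦f(k): 1:1 3:27 5:125 15:3375  a_15=3528
[q^18] f(18)=5832,f(9)=729,f(6)=216,f(3)=27,f(2)=8,f(1)=1 ⇒ 6813
q^24  k|24↦f(k): 24:13824 12:1728 8:512 6:216 4:64 3:27 2:8 1:1  a_24=16380
d|28:{1,2,4,7,14,28}  Σf=1+8+64+343+2744+21952=25112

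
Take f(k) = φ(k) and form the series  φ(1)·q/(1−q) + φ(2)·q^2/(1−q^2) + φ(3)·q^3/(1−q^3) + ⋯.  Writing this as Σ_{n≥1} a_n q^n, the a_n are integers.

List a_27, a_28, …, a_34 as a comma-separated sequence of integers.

n=27: 27·1 9·3 3·9 1·27  φ→[18+6+2+1]=27
q^28  k|28↦φ(k): 28:12 14:6 7:6 4:2 2:1 1:1  a_28=28
d|29:{29,1}  Σφ=28+1=29
[q^30] φ(30)=8,φ(15)=8,φ(10)=4,φ(6)=2,φ(5)=4,φ(3)=2,φ(2)=1,φ(1)=1 ⇒ 30
q^31  k|31↦φ(k): 1:1 31:30  a_31=31
n=32: 1·32 2·16 4·8 8·4 16·2 32·1  φ→[1+1+2+4+8+16]=32
n=33: 1·33 3·11 11·3 33·1  φ→[1+2+10+20]=33
q^34  k|34↦φ(k): 34:16 17:16 2:1 1:1  a_34=34

27, 28, 29, 30, 31, 32, 33, 34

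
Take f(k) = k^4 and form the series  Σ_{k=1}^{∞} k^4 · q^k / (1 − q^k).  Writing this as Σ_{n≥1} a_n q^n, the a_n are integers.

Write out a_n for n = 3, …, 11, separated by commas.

d|3:{3,1}  Σf=81+1=82
q^4  k|4↦f(k): 4:256 2:16 1:1  a_4=273
[q^5] f(5)=625,f(1)=1 ⇒ 626
n=6: 6·1 3·2 2·3 1·6  f→[1296+81+16+1]=1394
n=7: 7·1 1·7  f→[2401+1]=2402
[q^8] f(1)=1,f(2)=16,f(4)=256,f(8)=4096 ⇒ 4369
d|9:{9,3,1}  Σf=6561+81+1=6643
q^10  k|10↦f(k): 1:1 2:16 5:625 10:10000  a_10=10642
[q^11] f(1)=1,f(11)=14641 ⇒ 14642

82, 273, 626, 1394, 2402, 4369, 6643, 10642, 14642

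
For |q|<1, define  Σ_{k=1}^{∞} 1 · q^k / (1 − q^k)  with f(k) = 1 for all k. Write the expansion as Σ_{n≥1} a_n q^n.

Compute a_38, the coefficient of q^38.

n=38: 38·1 19·2 2·19 1·38  f→[1+1+1+1]=4

a_38 = 4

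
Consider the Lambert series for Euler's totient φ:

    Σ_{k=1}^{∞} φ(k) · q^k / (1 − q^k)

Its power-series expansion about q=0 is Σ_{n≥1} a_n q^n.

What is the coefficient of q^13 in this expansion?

[q^13] φ(13)=12,φ(1)=1 ⇒ 13

a_13 = 13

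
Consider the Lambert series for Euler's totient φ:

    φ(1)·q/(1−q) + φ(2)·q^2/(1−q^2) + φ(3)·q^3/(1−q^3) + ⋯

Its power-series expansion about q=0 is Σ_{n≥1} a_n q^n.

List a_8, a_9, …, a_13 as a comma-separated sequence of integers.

q^8  k|8↦φ(k): 1:1 2:1 4:2 8:4  a_8=8
q^9  k|9↦φ(k): 9:6 3:2 1:1  a_9=9
d|10:{10,5,2,1}  Σφ=4+4+1+1=10
[q^11] φ(11)=10,φ(1)=1 ⇒ 11
[q^12] φ(1)=1,φ(2)=1,φ(3)=2,φ(4)=2,φ(6)=2,φ(12)=4 ⇒ 12
[q^13] φ(13)=12,φ(1)=1 ⇒ 13

8, 9, 10, 11, 12, 13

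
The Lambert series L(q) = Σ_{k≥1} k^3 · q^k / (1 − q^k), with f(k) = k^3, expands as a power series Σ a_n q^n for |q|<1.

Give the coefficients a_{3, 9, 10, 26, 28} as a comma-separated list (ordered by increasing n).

28, 757, 1134, 19782, 25112

q^3  k|3↦f(k): 3:27 1:1  a_3=28
q^9  k|9↦f(k): 9:729 3:27 1:1  a_9=757
q^10  k|10↦f(k): 10:1000 5:125 2:8 1:1  a_10=1134
q^26  k|26↦f(k): 26:17576 13:2197 2:8 1:1  a_26=19782
q^28  k|28↦f(k): 1:1 2:8 4:64 7:343 14:2744 28:21952  a_28=25112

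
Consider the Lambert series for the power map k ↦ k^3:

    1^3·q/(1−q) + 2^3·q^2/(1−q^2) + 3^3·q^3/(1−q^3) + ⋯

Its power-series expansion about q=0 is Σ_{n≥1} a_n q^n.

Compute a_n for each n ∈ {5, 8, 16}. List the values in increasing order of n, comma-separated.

[q^5] f(1)=1,f(5)=125 ⇒ 126
d|8:{1,2,4,8}  Σf=1+8+64+512=585
[q^16] f(1)=1,f(2)=8,f(4)=64,f(8)=512,f(16)=4096 ⇒ 4681

126, 585, 4681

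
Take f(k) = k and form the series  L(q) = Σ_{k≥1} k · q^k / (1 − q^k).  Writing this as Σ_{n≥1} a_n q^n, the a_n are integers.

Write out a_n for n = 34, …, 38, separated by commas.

54, 48, 91, 38, 60

q^34  k|34↦f(k): 34:34 17:17 2:2 1:1  a_34=54
[q^35] f(35)=35,f(7)=7,f(5)=5,f(1)=1 ⇒ 48
d|36:{36,18,12,9,6,4,3,2,1}  Σf=36+18+12+9+6+4+3+2+1=91
q^37  k|37↦f(k): 37:37 1:1  a_37=38
d|38:{1,2,19,38}  Σf=1+2+19+38=60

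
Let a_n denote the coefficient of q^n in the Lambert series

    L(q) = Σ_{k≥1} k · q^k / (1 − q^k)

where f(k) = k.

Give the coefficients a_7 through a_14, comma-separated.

q^7  k|7↦f(k): 7:7 1:1  a_7=8
d|8:{1,2,4,8}  Σf=1+2+4+8=15
[q^9] f(1)=1,f(3)=3,f(9)=9 ⇒ 13
n=10: 1·10 2·5 5·2 10·1  f→[1+2+5+10]=18
n=11: 11·1 1·11  f→[11+1]=12
q^12  k|12↦f(k): 1:1 2:2 3:3 4:4 6:6 12:12  a_12=28
[q^13] f(1)=1,f(13)=13 ⇒ 14
[q^14] f(14)=14,f(7)=7,f(2)=2,f(1)=1 ⇒ 24

8, 15, 13, 18, 12, 28, 14, 24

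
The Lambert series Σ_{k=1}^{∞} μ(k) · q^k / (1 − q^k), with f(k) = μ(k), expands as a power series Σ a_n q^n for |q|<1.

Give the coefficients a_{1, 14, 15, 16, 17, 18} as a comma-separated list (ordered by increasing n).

q^1  k|1↦μ(k): 1:1  a_1=1
[q^14] μ(14)=1,μ(7)=-1,μ(2)=-1,μ(1)=1 ⇒ 0
q^15  k|15↦μ(k): 1:1 3:-1 5:-1 15:1  a_15=0
[q^16] μ(16)=0,μ(8)=0,μ(4)=0,μ(2)=-1,μ(1)=1 ⇒ 0
q^17  k|17↦μ(k): 17:-1 1:1  a_17=0
n=18: 1·18 2·9 3·6 6·3 9·2 18·1  μ→[1+(-1)+(-1)+1+0+0]=0

1, 0, 0, 0, 0, 0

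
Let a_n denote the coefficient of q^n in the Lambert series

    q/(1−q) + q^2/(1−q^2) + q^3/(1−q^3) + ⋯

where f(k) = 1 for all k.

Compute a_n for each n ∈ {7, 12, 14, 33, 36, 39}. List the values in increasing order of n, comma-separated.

2, 6, 4, 4, 9, 4

d|7:{7,1}  Σf=1+1=2
[q^12] f(12)=1,f(6)=1,f(4)=1,f(3)=1,f(2)=1,f(1)=1 ⇒ 6
q^14  k|14↦f(k): 14:1 7:1 2:1 1:1  a_14=4
n=33: 33·1 11·3 3·11 1·33  f→[1+1+1+1]=4
[q^36] f(1)=1,f(2)=1,f(3)=1,f(4)=1,f(6)=1,f(9)=1,f(12)=1,f(18)=1,f(36)=1 ⇒ 9
[q^39] f(39)=1,f(13)=1,f(3)=1,f(1)=1 ⇒ 4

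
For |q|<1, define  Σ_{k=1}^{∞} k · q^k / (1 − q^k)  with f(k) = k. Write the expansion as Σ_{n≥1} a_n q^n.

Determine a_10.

n=10: 1·10 2·5 5·2 10·1  f→[1+2+5+10]=18

a_10 = 18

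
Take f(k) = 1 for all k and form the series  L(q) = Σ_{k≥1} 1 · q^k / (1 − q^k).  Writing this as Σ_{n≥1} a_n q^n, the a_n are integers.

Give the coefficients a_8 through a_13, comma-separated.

n=8: 1·8 2·4 4·2 8·1  f→[1+1+1+1]=4
[q^9] f(9)=1,f(3)=1,f(1)=1 ⇒ 3
n=10: 1·10 2·5 5·2 10·1  f→[1+1+1+1]=4
d|11:{11,1}  Σf=1+1=2
d|12:{1,2,3,4,6,12}  Σf=1+1+1+1+1+1=6
n=13: 13·1 1·13  f→[1+1]=2

4, 3, 4, 2, 6, 2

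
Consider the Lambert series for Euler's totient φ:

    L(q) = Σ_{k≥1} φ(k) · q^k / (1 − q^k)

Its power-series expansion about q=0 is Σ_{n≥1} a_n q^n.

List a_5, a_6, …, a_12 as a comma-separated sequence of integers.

d|5:{1,5}  Σφ=1+4=5
q^6  k|6↦φ(k): 6:2 3:2 2:1 1:1  a_6=6
q^7  k|7↦φ(k): 1:1 7:6  a_7=7
q^8  k|8↦φ(k): 8:4 4:2 2:1 1:1  a_8=8
[q^9] φ(1)=1,φ(3)=2,φ(9)=6 ⇒ 9
[q^10] φ(1)=1,φ(2)=1,φ(5)=4,φ(10)=4 ⇒ 10
q^11  k|11↦φ(k): 1:1 11:10  a_11=11
[q^12] φ(1)=1,φ(2)=1,φ(3)=2,φ(4)=2,φ(6)=2,φ(12)=4 ⇒ 12

5, 6, 7, 8, 9, 10, 11, 12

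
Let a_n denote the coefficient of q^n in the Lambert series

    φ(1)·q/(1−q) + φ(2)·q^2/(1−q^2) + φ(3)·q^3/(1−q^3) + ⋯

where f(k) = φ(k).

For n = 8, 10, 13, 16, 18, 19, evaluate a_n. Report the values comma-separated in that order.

n=8: 1·8 2·4 4·2 8·1  φ→[1+1+2+4]=8
[q^10] φ(10)=4,φ(5)=4,φ(2)=1,φ(1)=1 ⇒ 10
[q^13] φ(1)=1,φ(13)=12 ⇒ 13
q^16  k|16↦φ(k): 16:8 8:4 4:2 2:1 1:1  a_16=16
d|18:{1,2,3,6,9,18}  Σφ=1+1+2+2+6+6=18
n=19: 1·19 19·1  φ→[1+18]=19

8, 10, 13, 16, 18, 19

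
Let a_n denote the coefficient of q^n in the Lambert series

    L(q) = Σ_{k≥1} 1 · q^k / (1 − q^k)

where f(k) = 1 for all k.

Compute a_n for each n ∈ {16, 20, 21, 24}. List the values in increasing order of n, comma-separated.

[q^16] f(16)=1,f(8)=1,f(4)=1,f(2)=1,f(1)=1 ⇒ 5
n=20: 20·1 10·2 5·4 4·5 2·10 1·20  f→[1+1+1+1+1+1]=6
[q^21] f(1)=1,f(3)=1,f(7)=1,f(21)=1 ⇒ 4
[q^24] f(24)=1,f(12)=1,f(8)=1,f(6)=1,f(4)=1,f(3)=1,f(2)=1,f(1)=1 ⇒ 8

5, 6, 4, 8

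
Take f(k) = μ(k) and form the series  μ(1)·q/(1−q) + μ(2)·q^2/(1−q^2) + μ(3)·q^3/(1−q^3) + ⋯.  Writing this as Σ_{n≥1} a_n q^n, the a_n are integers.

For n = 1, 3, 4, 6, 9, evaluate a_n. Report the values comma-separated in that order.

n=1: 1·1  μ→[1]=1
d|3:{1,3}  Σμ=1+(-1)=0
n=4: 1·4 2·2 4·1  μ→[1+(-1)+0]=0
n=6: 6·1 3·2 2·3 1·6  μ→[1+(-1)+(-1)+1]=0
q^9  k|9↦μ(k): 1:1 3:-1 9:0  a_9=0

1, 0, 0, 0, 0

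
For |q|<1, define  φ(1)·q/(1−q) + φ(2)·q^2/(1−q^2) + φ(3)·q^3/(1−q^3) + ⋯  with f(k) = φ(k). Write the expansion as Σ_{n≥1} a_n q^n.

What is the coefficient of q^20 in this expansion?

n=20: 20·1 10·2 5·4 4·5 2·10 1·20  φ→[8+4+4+2+1+1]=20

a_20 = 20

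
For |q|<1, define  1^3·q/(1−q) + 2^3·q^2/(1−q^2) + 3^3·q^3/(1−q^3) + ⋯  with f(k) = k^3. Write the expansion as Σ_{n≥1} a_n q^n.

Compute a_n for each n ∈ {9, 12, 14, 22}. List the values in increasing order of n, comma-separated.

757, 2044, 3096, 11988

q^9  k|9↦f(k): 1:1 3:27 9:729  a_9=757
d|12:{1,2,3,4,6,12}  Σf=1+8+27+64+216+1728=2044
[q^14] f(14)=2744,f(7)=343,f(2)=8,f(1)=1 ⇒ 3096
q^22  k|22↦f(k): 1:1 2:8 11:1331 22:10648  a_22=11988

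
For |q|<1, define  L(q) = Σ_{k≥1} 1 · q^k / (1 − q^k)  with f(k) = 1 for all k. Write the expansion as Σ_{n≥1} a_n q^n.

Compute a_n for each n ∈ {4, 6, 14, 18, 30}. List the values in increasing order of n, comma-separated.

3, 4, 4, 6, 8

d|4:{4,2,1}  Σf=1+1+1=3
d|6:{6,3,2,1}  Σf=1+1+1+1=4
n=14: 1·14 2·7 7·2 14·1  f→[1+1+1+1]=4
d|18:{1,2,3,6,9,18}  Σf=1+1+1+1+1+1=6
[q^30] f(1)=1,f(2)=1,f(3)=1,f(5)=1,f(6)=1,f(10)=1,f(15)=1,f(30)=1 ⇒ 8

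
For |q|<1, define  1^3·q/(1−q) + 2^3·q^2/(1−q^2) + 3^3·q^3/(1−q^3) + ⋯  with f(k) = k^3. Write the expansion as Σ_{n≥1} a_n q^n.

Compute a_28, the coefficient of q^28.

d|28:{28,14,7,4,2,1}  Σf=21952+2744+343+64+8+1=25112

a_28 = 25112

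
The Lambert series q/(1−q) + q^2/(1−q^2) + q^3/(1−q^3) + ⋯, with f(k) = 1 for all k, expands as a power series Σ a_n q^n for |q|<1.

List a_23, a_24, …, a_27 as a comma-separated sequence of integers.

d|23:{23,1}  Σf=1+1=2
q^24  k|24↦f(k): 24:1 12:1 8:1 6:1 4:1 3:1 2:1 1:1  a_24=8
q^25  k|25↦f(k): 25:1 5:1 1:1  a_25=3
[q^26] f(26)=1,f(13)=1,f(2)=1,f(1)=1 ⇒ 4
q^27  k|27↦f(k): 27:1 9:1 3:1 1:1  a_27=4

2, 8, 3, 4, 4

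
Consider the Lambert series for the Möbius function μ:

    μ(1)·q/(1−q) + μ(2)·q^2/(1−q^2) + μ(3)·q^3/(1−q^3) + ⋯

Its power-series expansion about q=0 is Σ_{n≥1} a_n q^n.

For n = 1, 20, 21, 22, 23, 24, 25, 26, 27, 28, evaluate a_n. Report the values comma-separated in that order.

n=1: 1·1  μ→[1]=1
d|20:{1,2,4,5,10,20}  Σμ=1+(-1)+0+(-1)+1+0=0
q^21  k|21↦μ(k): 21:1 7:-1 3:-1 1:1  a_21=0
n=22: 22·1 11·2 2·11 1·22  μ→[1+(-1)+(-1)+1]=0
q^23  k|23↦μ(k): 1:1 23:-1  a_23=0
q^24  k|24↦μ(k): 24:0 12:0 8:0 6:1 4:0 3:-1 2:-1 1:1  a_24=0
q^25  k|25↦μ(k): 25:0 5:-1 1:1  a_25=0
q^26  k|26↦μ(k): 1:1 2:-1 13:-1 26:1  a_26=0
[q^27] μ(27)=0,μ(9)=0,μ(3)=-1,μ(1)=1 ⇒ 0
q^28  k|28↦μ(k): 1:1 2:-1 4:0 7:-1 14:1 28:0  a_28=0

1, 0, 0, 0, 0, 0, 0, 0, 0, 0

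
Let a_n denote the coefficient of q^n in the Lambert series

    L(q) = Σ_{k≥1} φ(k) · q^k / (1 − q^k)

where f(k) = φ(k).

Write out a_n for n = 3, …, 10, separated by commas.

q^3  k|3↦φ(k): 3:2 1:1  a_3=3
d|4:{4,2,1}  Σφ=2+1+1=4
[q^5] φ(5)=4,φ(1)=1 ⇒ 5
q^6  k|6↦φ(k): 1:1 2:1 3:2 6:2  a_6=6
[q^7] φ(7)=6,φ(1)=1 ⇒ 7
[q^8] φ(1)=1,φ(2)=1,φ(4)=2,φ(8)=4 ⇒ 8
[q^9] φ(1)=1,φ(3)=2,φ(9)=6 ⇒ 9
d|10:{1,2,5,10}  Σφ=1+1+4+4=10

3, 4, 5, 6, 7, 8, 9, 10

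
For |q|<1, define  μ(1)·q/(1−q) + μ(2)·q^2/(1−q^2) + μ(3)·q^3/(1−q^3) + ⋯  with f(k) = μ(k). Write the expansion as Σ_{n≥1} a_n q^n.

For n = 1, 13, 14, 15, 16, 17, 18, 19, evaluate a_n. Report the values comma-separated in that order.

1, 0, 0, 0, 0, 0, 0, 0

n=1: 1·1  μ→[1]=1
d|13:{1,13}  Σμ=1+(-1)=0
q^14  k|14↦μ(k): 14:1 7:-1 2:-1 1:1  a_14=0
n=15: 1·15 3·5 5·3 15·1  μ→[1+(-1)+(-1)+1]=0
n=16: 1·16 2·8 4·4 8·2 16·1  μ→[1+(-1)+0+0+0]=0
n=17: 17·1 1·17  μ→[(-1)+1]=0
[q^18] μ(1)=1,μ(2)=-1,μ(3)=-1,μ(6)=1,μ(9)=0,μ(18)=0 ⇒ 0
[q^19] μ(1)=1,μ(19)=-1 ⇒ 0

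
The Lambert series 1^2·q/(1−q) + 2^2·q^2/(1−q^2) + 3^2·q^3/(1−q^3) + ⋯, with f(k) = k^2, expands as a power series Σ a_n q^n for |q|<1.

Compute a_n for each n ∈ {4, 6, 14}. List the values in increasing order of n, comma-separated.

21, 50, 250

d|4:{4,2,1}  Σf=16+4+1=21
n=6: 6·1 3·2 2·3 1·6  f→[36+9+4+1]=50
q^14  k|14↦f(k): 1:1 2:4 7:49 14:196  a_14=250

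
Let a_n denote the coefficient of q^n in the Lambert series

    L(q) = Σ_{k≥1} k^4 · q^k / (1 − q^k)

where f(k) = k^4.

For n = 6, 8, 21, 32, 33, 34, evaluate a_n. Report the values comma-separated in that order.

d|6:{1,2,3,6}  Σf=1+16+81+1296=1394
q^8  k|8↦f(k): 1:1 2:16 4:256 8:4096  a_8=4369
q^21  k|21↦f(k): 21:194481 7:2401 3:81 1:1  a_21=196964
n=32: 32·1 16·2 8·4 4·8 2·16 1·32  f→[1048576+65536+4096+256+16+1]=1118481
n=33: 1·33 3·11 11·3 33·1  f→[1+81+14641+1185921]=1200644
d|34:{1,2,17,34}  Σf=1+16+83521+1336336=1419874

1394, 4369, 196964, 1118481, 1200644, 1419874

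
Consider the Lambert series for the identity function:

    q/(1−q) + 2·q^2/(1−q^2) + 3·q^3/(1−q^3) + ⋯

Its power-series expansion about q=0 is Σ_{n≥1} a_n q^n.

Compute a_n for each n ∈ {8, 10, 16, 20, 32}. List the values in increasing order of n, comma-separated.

[q^8] f(8)=8,f(4)=4,f(2)=2,f(1)=1 ⇒ 15
n=10: 1·10 2·5 5·2 10·1  f→[1+2+5+10]=18
n=16: 1·16 2·8 4·4 8·2 16·1  f→[1+2+4+8+16]=31
[q^20] f(1)=1,f(2)=2,f(4)=4,f(5)=5,f(10)=10,f(20)=20 ⇒ 42
q^32  k|32↦f(k): 32:32 16:16 8:8 4:4 2:2 1:1  a_32=63

15, 18, 31, 42, 63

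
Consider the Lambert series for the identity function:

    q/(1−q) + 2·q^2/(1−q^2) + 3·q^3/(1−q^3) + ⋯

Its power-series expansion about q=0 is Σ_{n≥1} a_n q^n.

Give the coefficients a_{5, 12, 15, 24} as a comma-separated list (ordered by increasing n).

d|5:{1,5}  Σf=1+5=6
n=12: 1·12 2·6 3·4 4·3 6·2 12·1  f→[1+2+3+4+6+12]=28
q^15  k|15↦f(k): 1:1 3:3 5:5 15:15  a_15=24
q^24  k|24↦f(k): 1:1 2:2 3:3 4:4 6:6 8:8 12:12 24:24  a_24=60

6, 28, 24, 60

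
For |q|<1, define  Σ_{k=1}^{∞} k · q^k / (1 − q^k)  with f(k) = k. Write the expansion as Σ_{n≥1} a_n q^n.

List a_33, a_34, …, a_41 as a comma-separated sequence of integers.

48, 54, 48, 91, 38, 60, 56, 90, 42

[q^33] f(1)=1,f(3)=3,f(11)=11,f(33)=33 ⇒ 48
[q^34] f(34)=34,f(17)=17,f(2)=2,f(1)=1 ⇒ 54
q^35  k|35↦f(k): 35:35 7:7 5:5 1:1  a_35=48
n=36: 1·36 2·18 3·12 4·9 6·6 9·4 12·3 18·2 36·1  f→[1+2+3+4+6+9+12+18+36]=91
q^37  k|37↦f(k): 1:1 37:37  a_37=38
q^38  k|38↦f(k): 1:1 2:2 19:19 38:38  a_38=60
n=39: 1·39 3·13 13·3 39·1  f→[1+3+13+39]=56
[q^40] f(1)=1,f(2)=2,f(4)=4,f(5)=5,f(8)=8,f(10)=10,f(20)=20,f(40)=40 ⇒ 90
[q^41] f(41)=41,f(1)=1 ⇒ 42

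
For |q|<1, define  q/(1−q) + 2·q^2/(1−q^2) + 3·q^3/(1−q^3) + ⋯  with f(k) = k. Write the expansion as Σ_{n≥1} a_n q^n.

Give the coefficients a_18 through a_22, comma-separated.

[q^18] f(18)=18,f(9)=9,f(6)=6,f(3)=3,f(2)=2,f(1)=1 ⇒ 39
d|19:{19,1}  Σf=19+1=20
d|20:{20,10,5,4,2,1}  Σf=20+10+5+4+2+1=42
[q^21] f(1)=1,f(3)=3,f(7)=7,f(21)=21 ⇒ 32
q^22  k|22↦f(k): 1:1 2:2 11:11 22:22  a_22=36

39, 20, 42, 32, 36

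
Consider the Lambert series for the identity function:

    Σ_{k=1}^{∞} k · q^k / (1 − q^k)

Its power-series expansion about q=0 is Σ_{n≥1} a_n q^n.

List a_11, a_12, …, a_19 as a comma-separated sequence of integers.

12, 28, 14, 24, 24, 31, 18, 39, 20

d|11:{11,1}  Σf=11+1=12
q^12  k|12↦f(k): 1:1 2:2 3:3 4:4 6:6 12:12  a_12=28
n=13: 13·1 1·13  f→[13+1]=14
d|14:{1,2,7,14}  Σf=1+2+7+14=24
q^15  k|15↦f(k): 1:1 3:3 5:5 15:15  a_15=24
d|16:{1,2,4,8,16}  Σf=1+2+4+8+16=31
q^17  k|17↦f(k): 1:1 17:17  a_17=18
n=18: 1·18 2·9 3·6 6·3 9·2 18·1  f→[1+2+3+6+9+18]=39
q^19  k|19↦f(k): 1:1 19:19  a_19=20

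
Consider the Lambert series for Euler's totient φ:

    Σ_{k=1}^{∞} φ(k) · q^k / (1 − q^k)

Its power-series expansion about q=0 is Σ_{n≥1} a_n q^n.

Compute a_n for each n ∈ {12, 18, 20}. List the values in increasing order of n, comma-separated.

n=12: 12·1 6·2 4·3 3·4 2·6 1·12  φ→[4+2+2+2+1+1]=12
q^18  k|18↦φ(k): 18:6 9:6 6:2 3:2 2:1 1:1  a_18=18
q^20  k|20↦φ(k): 1:1 2:1 4:2 5:4 10:4 20:8  a_20=20

12, 18, 20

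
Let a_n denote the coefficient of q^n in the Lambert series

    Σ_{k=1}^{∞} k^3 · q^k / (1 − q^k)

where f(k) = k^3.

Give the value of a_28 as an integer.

[q^28] f(1)=1,f(2)=8,f(4)=64,f(7)=343,f(14)=2744,f(28)=21952 ⇒ 25112

a_28 = 25112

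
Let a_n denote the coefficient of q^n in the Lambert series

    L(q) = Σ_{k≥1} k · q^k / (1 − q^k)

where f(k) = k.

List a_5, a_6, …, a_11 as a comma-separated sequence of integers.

q^5  k|5↦f(k): 1:1 5:5  a_5=6
q^6  k|6↦f(k): 6:6 3:3 2:2 1:1  a_6=12
q^7  k|7↦f(k): 7:7 1:1  a_7=8
d|8:{8,4,2,1}  Σf=8+4+2+1=15
[q^9] f(9)=9,f(3)=3,f(1)=1 ⇒ 13
n=10: 10·1 5·2 2·5 1·10  f→[10+5+2+1]=18
d|11:{11,1}  Σf=11+1=12

6, 12, 8, 15, 13, 18, 12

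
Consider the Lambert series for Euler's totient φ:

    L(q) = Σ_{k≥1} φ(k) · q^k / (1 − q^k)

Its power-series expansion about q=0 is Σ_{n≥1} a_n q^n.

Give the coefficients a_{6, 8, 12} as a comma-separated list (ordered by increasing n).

q^6  k|6↦φ(k): 6:2 3:2 2:1 1:1  a_6=6
q^8  k|8↦φ(k): 8:4 4:2 2:1 1:1  a_8=8
d|12:{1,2,3,4,6,12}  Σφ=1+1+2+2+2+4=12

6, 8, 12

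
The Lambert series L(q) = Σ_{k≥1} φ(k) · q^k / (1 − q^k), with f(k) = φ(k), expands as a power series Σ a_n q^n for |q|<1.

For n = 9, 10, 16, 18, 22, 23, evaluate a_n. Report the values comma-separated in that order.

n=9: 9·1 3·3 1·9  φ→[6+2+1]=9
n=10: 1·10 2·5 5·2 10·1  φ→[1+1+4+4]=10
[q^16] φ(1)=1,φ(2)=1,φ(4)=2,φ(8)=4,φ(16)=8 ⇒ 16
d|18:{18,9,6,3,2,1}  Σφ=6+6+2+2+1+1=18
n=22: 1·22 2·11 11·2 22·1  φ→[1+1+10+10]=22
n=23: 1·23 23·1  φ→[1+22]=23

9, 10, 16, 18, 22, 23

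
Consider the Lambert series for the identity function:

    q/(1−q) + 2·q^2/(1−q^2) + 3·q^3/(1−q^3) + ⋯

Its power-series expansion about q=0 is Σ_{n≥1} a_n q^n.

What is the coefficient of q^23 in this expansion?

a_23 = 24

q^23  k|23↦f(k): 1:1 23:23  a_23=24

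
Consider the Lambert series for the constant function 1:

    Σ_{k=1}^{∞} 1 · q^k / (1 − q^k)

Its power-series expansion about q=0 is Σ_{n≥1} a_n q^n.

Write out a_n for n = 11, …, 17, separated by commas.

2, 6, 2, 4, 4, 5, 2

[q^11] f(11)=1,f(1)=1 ⇒ 2
q^12  k|12↦f(k): 1:1 2:1 3:1 4:1 6:1 12:1  a_12=6
q^13  k|13↦f(k): 13:1 1:1  a_13=2
q^14  k|14↦f(k): 1:1 2:1 7:1 14:1  a_14=4
n=15: 1·15 3·5 5·3 15·1  f→[1+1+1+1]=4
[q^16] f(1)=1,f(2)=1,f(4)=1,f(8)=1,f(16)=1 ⇒ 5
[q^17] f(17)=1,f(1)=1 ⇒ 2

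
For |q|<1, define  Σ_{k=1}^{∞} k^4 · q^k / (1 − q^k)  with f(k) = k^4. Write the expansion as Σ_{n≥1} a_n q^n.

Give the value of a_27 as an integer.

a_27 = 538084

n=27: 1·27 3·9 9·3 27·1  f→[1+81+6561+531441]=538084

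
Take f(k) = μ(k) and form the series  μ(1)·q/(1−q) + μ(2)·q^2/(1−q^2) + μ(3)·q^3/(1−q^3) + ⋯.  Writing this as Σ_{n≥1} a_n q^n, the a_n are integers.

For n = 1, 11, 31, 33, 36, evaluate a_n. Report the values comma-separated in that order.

[q^1] μ(1)=1 ⇒ 1
d|11:{1,11}  Σμ=1+(-1)=0
d|31:{1,31}  Σμ=1+(-1)=0
[q^33] μ(33)=1,μ(11)=-1,μ(3)=-1,μ(1)=1 ⇒ 0
q^36  k|36↦μ(k): 36:0 18:0 12:0 9:0 6:1 4:0 3:-1 2:-1 1:1  a_36=0

1, 0, 0, 0, 0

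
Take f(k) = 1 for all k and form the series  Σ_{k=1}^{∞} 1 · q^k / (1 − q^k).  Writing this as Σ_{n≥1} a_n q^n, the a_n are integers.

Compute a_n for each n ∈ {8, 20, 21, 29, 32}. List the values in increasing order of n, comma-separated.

4, 6, 4, 2, 6

[q^8] f(8)=1,f(4)=1,f(2)=1,f(1)=1 ⇒ 4
d|20:{1,2,4,5,10,20}  Σf=1+1+1+1+1+1=6
q^21  k|21↦f(k): 21:1 7:1 3:1 1:1  a_21=4
d|29:{29,1}  Σf=1+1=2
n=32: 32·1 16·2 8·4 4·8 2·16 1·32  f→[1+1+1+1+1+1]=6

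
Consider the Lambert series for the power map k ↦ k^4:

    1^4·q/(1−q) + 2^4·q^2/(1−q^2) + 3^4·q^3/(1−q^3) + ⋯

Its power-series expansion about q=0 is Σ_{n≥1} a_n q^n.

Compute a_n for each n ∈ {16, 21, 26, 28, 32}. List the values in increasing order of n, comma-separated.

69905, 196964, 485554, 655746, 1118481

d|16:{1,2,4,8,16}  Σf=1+16+256+4096+65536=69905
n=21: 21·1 7·3 3·7 1·21  f→[194481+2401+81+1]=196964
q^26  k|26↦f(k): 1:1 2:16 13:28561 26:456976  a_26=485554
d|28:{1,2,4,7,14,28}  Σf=1+16+256+2401+38416+614656=655746
[q^32] f(32)=1048576,f(16)=65536,f(8)=4096,f(4)=256,f(2)=16,f(1)=1 ⇒ 1118481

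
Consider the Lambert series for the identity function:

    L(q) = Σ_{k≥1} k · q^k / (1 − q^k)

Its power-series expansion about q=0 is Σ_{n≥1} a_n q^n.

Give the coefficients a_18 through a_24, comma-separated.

d|18:{1,2,3,6,9,18}  Σf=1+2+3+6+9+18=39
d|19:{19,1}  Σf=19+1=20
q^20  k|20↦f(k): 20:20 10:10 5:5 4:4 2:2 1:1  a_20=42
q^21  k|21↦f(k): 1:1 3:3 7:7 21:21  a_21=32
n=22: 1·22 2·11 11·2 22·1  f→[1+2+11+22]=36
[q^23] f(1)=1,f(23)=23 ⇒ 24
d|24:{24,12,8,6,4,3,2,1}  Σf=24+12+8+6+4+3+2+1=60

39, 20, 42, 32, 36, 24, 60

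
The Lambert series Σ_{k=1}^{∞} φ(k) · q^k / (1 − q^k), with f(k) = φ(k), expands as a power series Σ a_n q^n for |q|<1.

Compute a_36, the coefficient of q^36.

n=36: 36·1 18·2 12·3 9·4 6·6 4·9 3·12 2·18 1·36  φ→[12+6+4+6+2+2+2+1+1]=36

a_36 = 36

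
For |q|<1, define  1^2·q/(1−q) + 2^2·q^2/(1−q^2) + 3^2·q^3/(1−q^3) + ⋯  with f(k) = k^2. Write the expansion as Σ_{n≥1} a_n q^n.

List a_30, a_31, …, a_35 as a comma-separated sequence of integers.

d|30:{30,15,10,6,5,3,2,1}  Σf=900+225+100+36+25+9+4+1=1300
[q^31] f(31)=961,f(1)=1 ⇒ 962
[q^32] f(1)=1,f(2)=4,f(4)=16,f(8)=64,f(16)=256,f(32)=1024 ⇒ 1365
n=33: 1·33 3·11 11·3 33·1  f→[1+9+121+1089]=1220
[q^34] f(34)=1156,f(17)=289,f(2)=4,f(1)=1 ⇒ 1450
d|35:{1,5,7,35}  Σf=1+25+49+1225=1300

1300, 962, 1365, 1220, 1450, 1300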